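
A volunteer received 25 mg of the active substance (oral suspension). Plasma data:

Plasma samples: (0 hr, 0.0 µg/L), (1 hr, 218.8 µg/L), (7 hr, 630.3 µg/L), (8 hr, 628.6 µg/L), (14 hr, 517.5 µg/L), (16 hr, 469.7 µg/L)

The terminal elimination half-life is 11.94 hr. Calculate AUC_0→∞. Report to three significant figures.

AUC = 15800 µg/L·hr

Trapezoidal AUC_0→16:
  [0→1]: (0.0+218.8)/2 × 1 = 109.4
  [1→7]: (218.8+630.3)/2 × 6 = 2547.3
  [7→8]: (630.3+628.6)/2 × 1 = 629.45
  [8→14]: (628.6+517.5)/2 × 6 = 3438.3
  [14→16]: (517.5+469.7)/2 × 2 = 987.2
  Sum = 7711.65 µg/L·hr
k_e = ln2 / t½ = 0.693147 / 11.94 = 0.0581 hr^-1
Extrapolated tail: C_last / k_e = 469.7 / 0.0581 = 8084.337
AUC_0→∞ = 7711.65 + 8084.337 = 15795.987 µg/L·hr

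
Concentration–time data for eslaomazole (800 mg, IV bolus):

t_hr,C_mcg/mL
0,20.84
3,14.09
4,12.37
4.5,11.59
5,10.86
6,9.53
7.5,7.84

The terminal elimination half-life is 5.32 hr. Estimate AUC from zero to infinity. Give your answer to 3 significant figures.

Trapezoidal AUC_0→7.5:
  [0→3]: (20.84+14.09)/2 × 3 = 52.395
  [3→4]: (14.09+12.37)/2 × 1 = 13.23
  [4→4.5]: (12.37+11.59)/2 × 0.5 = 5.99
  [4.5→5]: (11.59+10.86)/2 × 0.5 = 5.6125
  [5→6]: (10.86+9.53)/2 × 1 = 10.195
  [6→7.5]: (9.53+7.84)/2 × 1.5 = 13.0275
  Sum = 100.45 mcg/mL·hr
k_e = ln2 / t½ = 0.693147 / 5.32 = 0.1303 hr^-1
Extrapolated tail: C_last / k_e = 7.84 / 0.1303 = 60.169
AUC_0→∞ = 100.45 + 60.169 = 160.619 mcg/mL·hr

AUC = 161 mcg/mL·hr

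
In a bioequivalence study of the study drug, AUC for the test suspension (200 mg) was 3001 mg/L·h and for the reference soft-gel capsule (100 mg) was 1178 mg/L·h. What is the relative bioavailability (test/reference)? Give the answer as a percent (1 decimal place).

F_rel = (AUC_test/D_test) / (AUC_ref/D_ref)
      = (3001/200) / (1178/100)
      = 15.005 / 11.78 = 1.2738 = 127.38%

F_rel = 127.4%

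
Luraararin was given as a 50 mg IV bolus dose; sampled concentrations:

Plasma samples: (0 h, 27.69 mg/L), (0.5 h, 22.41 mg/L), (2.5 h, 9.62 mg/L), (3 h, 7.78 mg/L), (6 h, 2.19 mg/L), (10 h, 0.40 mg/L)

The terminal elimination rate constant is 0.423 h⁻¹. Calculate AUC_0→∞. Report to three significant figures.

AUC = 70.0 mg/L·h

Trapezoidal AUC_0→10:
  [0→0.5]: (27.69+22.41)/2 × 0.5 = 12.525
  [0.5→2.5]: (22.41+9.62)/2 × 2 = 32.03
  [2.5→3]: (9.62+7.78)/2 × 0.5 = 4.35
  [3→6]: (7.78+2.19)/2 × 3 = 14.955
  [6→10]: (2.19+0.40)/2 × 4 = 5.18
  Sum = 69.04 mg/L·h
Extrapolated tail: C_last / k_e = 0.40 / 0.423 = 0.946
AUC_0→∞ = 69.04 + 0.946 = 69.986 mg/L·h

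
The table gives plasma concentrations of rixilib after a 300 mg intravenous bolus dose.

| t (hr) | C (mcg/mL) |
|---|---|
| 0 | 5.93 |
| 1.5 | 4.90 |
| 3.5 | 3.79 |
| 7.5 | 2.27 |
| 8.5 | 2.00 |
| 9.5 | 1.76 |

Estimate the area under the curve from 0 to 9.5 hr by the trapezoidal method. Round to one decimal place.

AUC = 32.9 mcg/mL·hr

Trapezoidal AUC_0→9.5:
  [0→1.5]: (5.93+4.90)/2 × 1.5 = 8.1225
  [1.5→3.5]: (4.90+3.79)/2 × 2 = 8.69
  [3.5→7.5]: (3.79+2.27)/2 × 4 = 12.12
  [7.5→8.5]: (2.27+2.00)/2 × 1 = 2.135
  [8.5→9.5]: (2.00+1.76)/2 × 1 = 1.88
  Sum = 32.9475 mcg/mL·hr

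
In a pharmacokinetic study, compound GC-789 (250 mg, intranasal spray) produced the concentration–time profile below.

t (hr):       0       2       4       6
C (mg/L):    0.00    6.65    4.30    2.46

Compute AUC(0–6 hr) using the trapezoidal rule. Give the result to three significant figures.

Trapezoidal AUC_0→6:
  [0→2]: (0.00+6.65)/2 × 2 = 6.65
  [2→4]: (6.65+4.30)/2 × 2 = 10.95
  [4→6]: (4.30+2.46)/2 × 2 = 6.76
  Sum = 24.36 mg/L·hr

AUC = 24.4 mg/L·hr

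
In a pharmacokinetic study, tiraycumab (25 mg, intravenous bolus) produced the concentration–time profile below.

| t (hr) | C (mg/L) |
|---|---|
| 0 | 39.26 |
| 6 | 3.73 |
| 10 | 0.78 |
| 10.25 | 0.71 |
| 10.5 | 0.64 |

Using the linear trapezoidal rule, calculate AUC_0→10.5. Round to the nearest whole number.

AUC = 138 mg/L·hr

Trapezoidal AUC_0→10.5:
  [0→6]: (39.26+3.73)/2 × 6 = 128.97
  [6→10]: (3.73+0.78)/2 × 4 = 9.02
  [10→10.25]: (0.78+0.71)/2 × 0.25 = 0.18625
  [10.25→10.5]: (0.71+0.64)/2 × 0.25 = 0.16875
  Sum = 138.345 mg/L·hr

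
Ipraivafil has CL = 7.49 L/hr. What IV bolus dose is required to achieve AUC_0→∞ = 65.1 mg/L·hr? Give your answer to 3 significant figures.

Dose = 488 mg

Dose_iv = CL × AUC_0→∞
     = 7.49 × 65.1 = 487.599 mg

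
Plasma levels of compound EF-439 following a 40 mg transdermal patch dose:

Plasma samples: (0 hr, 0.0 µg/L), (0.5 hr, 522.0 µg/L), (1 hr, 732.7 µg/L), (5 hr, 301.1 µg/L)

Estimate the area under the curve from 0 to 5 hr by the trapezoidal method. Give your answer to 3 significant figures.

AUC = 2510 µg/L·hr

Trapezoidal AUC_0→5:
  [0→0.5]: (0.0+522.0)/2 × 0.5 = 130.5
  [0.5→1]: (522.0+732.7)/2 × 0.5 = 313.675
  [1→5]: (732.7+301.1)/2 × 4 = 2067.6
  Sum = 2511.775 µg/L·hr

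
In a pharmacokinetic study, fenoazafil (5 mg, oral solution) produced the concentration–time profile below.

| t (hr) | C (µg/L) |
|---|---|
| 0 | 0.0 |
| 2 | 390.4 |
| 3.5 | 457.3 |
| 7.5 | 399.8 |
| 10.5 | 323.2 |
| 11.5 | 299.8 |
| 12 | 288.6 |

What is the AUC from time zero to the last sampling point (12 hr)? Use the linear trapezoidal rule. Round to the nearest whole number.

Trapezoidal AUC_0→12:
  [0→2]: (0.0+390.4)/2 × 2 = 390.4
  [2→3.5]: (390.4+457.3)/2 × 1.5 = 635.775
  [3.5→7.5]: (457.3+399.8)/2 × 4 = 1714.2
  [7.5→10.5]: (399.8+323.2)/2 × 3 = 1084.5
  [10.5→11.5]: (323.2+299.8)/2 × 1 = 311.5
  [11.5→12]: (299.8+288.6)/2 × 0.5 = 147.1
  Sum = 4283.475 µg/L·hr

AUC = 4283 µg/L·hr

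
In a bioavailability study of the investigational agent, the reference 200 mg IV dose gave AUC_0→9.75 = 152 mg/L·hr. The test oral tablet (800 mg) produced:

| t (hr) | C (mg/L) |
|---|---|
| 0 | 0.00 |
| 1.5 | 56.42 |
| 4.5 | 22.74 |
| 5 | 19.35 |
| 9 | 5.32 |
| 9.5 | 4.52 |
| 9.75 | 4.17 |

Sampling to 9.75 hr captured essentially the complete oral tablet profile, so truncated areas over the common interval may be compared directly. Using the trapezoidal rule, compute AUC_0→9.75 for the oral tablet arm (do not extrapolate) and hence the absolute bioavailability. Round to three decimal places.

F = 0.369

Trapezoidal AUC_0→9.75 (oral tablet):
  [0→1.5]: (0.00+56.42)/2 × 1.5 = 42.315
  [1.5→4.5]: (56.42+22.74)/2 × 3 = 118.74
  [4.5→5]: (22.74+19.35)/2 × 0.5 = 10.5225
  [5→9]: (19.35+5.32)/2 × 4 = 49.34
  [9→9.5]: (5.32+4.52)/2 × 0.5 = 2.46
  [9.5→9.75]: (4.52+4.17)/2 × 0.25 = 1.08625
  Sum = 224.46375 mg/L·hr
F = (AUC_ev/D_ev)/(AUC_iv/D_iv) = (224.46375/800)/(152/200) = 0.28058/0.76 = 0.3692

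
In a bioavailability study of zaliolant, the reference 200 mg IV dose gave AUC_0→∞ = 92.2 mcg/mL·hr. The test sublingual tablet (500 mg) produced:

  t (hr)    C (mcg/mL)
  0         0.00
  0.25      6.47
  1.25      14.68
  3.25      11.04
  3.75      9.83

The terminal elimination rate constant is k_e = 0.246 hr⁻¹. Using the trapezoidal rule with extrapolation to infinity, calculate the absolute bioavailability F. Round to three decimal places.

Trapezoidal AUC_0→3.75 (sublingual tablet):
  [0→0.25]: (0.00+6.47)/2 × 0.25 = 0.80875
  [0.25→1.25]: (6.47+14.68)/2 × 1 = 10.575
  [1.25→3.25]: (14.68+11.04)/2 × 2 = 25.72
  [3.25→3.75]: (11.04+9.83)/2 × 0.5 = 5.2175
  Sum = 42.32125 mcg/mL·hr
Tail: C_last/k_e = 9.83/0.246 = 39.959
AUC_0→∞ (sublingual tablet) = 42.32125 + 39.959 = 82.28025 mcg/mL·hr
F = (AUC_ev/D_ev)/(AUC_iv/D_iv) = (82.28025/500)/(92.2/200) = 0.1645605/0.461 = 0.3570

F = 0.357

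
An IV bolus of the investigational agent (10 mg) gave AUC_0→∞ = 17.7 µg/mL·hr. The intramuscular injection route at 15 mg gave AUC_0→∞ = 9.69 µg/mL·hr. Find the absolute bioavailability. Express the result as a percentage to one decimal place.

F = 36.5%

F = (AUC_ev / D_ev) / (AUC_iv / D_iv)
  = (9.69/15) / (17.7/10)
  = 0.646 / 1.77 = 0.3650
  = 36.50%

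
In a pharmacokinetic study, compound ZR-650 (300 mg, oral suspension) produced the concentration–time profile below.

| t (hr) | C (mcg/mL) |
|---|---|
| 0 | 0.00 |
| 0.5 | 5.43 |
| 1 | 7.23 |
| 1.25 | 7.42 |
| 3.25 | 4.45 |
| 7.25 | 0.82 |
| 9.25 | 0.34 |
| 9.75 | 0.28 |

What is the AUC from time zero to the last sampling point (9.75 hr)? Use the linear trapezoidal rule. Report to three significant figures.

AUC = 30.1 mcg/mL·hr

Trapezoidal AUC_0→9.75:
  [0→0.5]: (0.00+5.43)/2 × 0.5 = 1.3575
  [0.5→1]: (5.43+7.23)/2 × 0.5 = 3.165
  [1→1.25]: (7.23+7.42)/2 × 0.25 = 1.83125
  [1.25→3.25]: (7.42+4.45)/2 × 2 = 11.87
  [3.25→7.25]: (4.45+0.82)/2 × 4 = 10.54
  [7.25→9.25]: (0.82+0.34)/2 × 2 = 1.16
  [9.25→9.75]: (0.34+0.28)/2 × 0.5 = 0.155
  Sum = 30.07875 mcg/mL·hr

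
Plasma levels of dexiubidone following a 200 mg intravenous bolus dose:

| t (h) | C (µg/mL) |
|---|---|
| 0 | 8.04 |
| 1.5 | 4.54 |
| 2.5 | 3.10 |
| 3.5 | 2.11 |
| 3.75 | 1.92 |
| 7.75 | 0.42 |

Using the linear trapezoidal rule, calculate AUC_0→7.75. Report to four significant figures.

AUC = 21.04 µg/mL·h

Trapezoidal AUC_0→7.75:
  [0→1.5]: (8.04+4.54)/2 × 1.5 = 9.435
  [1.5→2.5]: (4.54+3.10)/2 × 1 = 3.82
  [2.5→3.5]: (3.10+2.11)/2 × 1 = 2.605
  [3.5→3.75]: (2.11+1.92)/2 × 0.25 = 0.50375
  [3.75→7.75]: (1.92+0.42)/2 × 4 = 4.68
  Sum = 21.04375 µg/mL·h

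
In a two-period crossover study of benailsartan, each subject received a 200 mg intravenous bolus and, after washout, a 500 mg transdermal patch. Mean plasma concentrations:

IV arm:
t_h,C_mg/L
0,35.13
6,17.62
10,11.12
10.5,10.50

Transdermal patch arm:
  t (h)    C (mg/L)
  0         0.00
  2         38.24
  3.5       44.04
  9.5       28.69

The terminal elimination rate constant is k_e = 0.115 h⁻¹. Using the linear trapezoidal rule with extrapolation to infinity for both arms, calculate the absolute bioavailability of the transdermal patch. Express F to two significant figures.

Trapezoidal AUC_0→10.5 (IV):
  [0→6]: (35.13+17.62)/2 × 6 = 158.25
  [6→10]: (17.62+11.12)/2 × 4 = 57.48
  [10→10.5]: (11.12+10.50)/2 × 0.5 = 5.405
  Sum = 221.135 mg/L·h
IV tail: 10.50/0.115 = 91.304; AUC_iv,0→∞ = 221.135 + 91.304 = 312.439 mg/L·h
Trapezoidal AUC_0→9.5 (transdermal patch):
  [0→2]: (0.00+38.24)/2 × 2 = 38.24
  [2→3.5]: (38.24+44.04)/2 × 1.5 = 61.71
  [3.5→9.5]: (44.04+28.69)/2 × 6 = 218.19
  Sum = 318.14 mg/L·h
transdermal patch tail: 28.69/0.115 = 249.478; AUC_ev,0→∞ = 318.14 + 249.478 = 567.618 mg/L·h
F = (AUC_ev/D_ev)/(AUC_iv/D_iv) = (567.618/500)/(312.439/200) = 1.135236/1.562195 = 0.7267

F = 0.73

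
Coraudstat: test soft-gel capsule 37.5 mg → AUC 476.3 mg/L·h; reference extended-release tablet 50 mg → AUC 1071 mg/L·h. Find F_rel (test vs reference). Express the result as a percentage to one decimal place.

F_rel = 59.3%

F_rel = (AUC_test/D_test) / (AUC_ref/D_ref)
      = (476.3/37.5) / (1071/50)
      = 12.7013 / 21.42 = 0.5930 = 59.30%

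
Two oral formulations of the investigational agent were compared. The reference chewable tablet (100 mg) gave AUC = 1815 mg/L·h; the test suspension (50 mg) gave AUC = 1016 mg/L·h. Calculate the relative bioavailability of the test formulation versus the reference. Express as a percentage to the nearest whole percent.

F_rel = 112%

F_rel = (AUC_test/D_test) / (AUC_ref/D_ref)
      = (1016/50) / (1815/100)
      = 20.32 / 18.15 = 1.1196 = 111.96%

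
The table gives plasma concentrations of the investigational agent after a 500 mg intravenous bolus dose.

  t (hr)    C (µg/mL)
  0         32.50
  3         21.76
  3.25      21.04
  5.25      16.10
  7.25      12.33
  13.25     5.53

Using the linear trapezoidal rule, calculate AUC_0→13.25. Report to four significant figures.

AUC = 205.9 µg/mL·hr

Trapezoidal AUC_0→13.25:
  [0→3]: (32.50+21.76)/2 × 3 = 81.39
  [3→3.25]: (21.76+21.04)/2 × 0.25 = 5.35
  [3.25→5.25]: (21.04+16.10)/2 × 2 = 37.14
  [5.25→7.25]: (16.10+12.33)/2 × 2 = 28.43
  [7.25→13.25]: (12.33+5.53)/2 × 6 = 53.58
  Sum = 205.89 µg/mL·hr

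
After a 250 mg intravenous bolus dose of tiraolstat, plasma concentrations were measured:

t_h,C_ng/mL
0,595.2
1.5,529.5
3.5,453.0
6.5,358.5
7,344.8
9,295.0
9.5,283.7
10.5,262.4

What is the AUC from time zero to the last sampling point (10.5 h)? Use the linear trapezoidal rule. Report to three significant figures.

AUC = 4280 ng/mL·h

Trapezoidal AUC_0→10.5:
  [0→1.5]: (595.2+529.5)/2 × 1.5 = 843.525
  [1.5→3.5]: (529.5+453.0)/2 × 2 = 982.5
  [3.5→6.5]: (453.0+358.5)/2 × 3 = 1217.25
  [6.5→7]: (358.5+344.8)/2 × 0.5 = 175.825
  [7→9]: (344.8+295.0)/2 × 2 = 639.8
  [9→9.5]: (295.0+283.7)/2 × 0.5 = 144.675
  [9.5→10.5]: (283.7+262.4)/2 × 1 = 273.05
  Sum = 4276.625 ng/mL·h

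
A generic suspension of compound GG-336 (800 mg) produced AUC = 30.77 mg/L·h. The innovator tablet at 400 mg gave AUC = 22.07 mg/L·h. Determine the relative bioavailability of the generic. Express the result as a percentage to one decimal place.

F_rel = 69.7%

F_rel = (AUC_test/D_test) / (AUC_ref/D_ref)
      = (30.77/800) / (22.07/400)
      = 0.0384625 / 0.055175 = 0.6971 = 69.71%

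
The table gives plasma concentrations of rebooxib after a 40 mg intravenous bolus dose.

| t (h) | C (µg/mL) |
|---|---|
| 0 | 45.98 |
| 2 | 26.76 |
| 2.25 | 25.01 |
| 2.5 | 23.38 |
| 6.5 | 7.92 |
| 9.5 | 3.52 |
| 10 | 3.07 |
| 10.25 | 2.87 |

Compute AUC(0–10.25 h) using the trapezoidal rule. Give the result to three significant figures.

Trapezoidal AUC_0→10.25:
  [0→2]: (45.98+26.76)/2 × 2 = 72.74
  [2→2.25]: (26.76+25.01)/2 × 0.25 = 6.47125
  [2.25→2.5]: (25.01+23.38)/2 × 0.25 = 6.04875
  [2.5→6.5]: (23.38+7.92)/2 × 4 = 62.6
  [6.5→9.5]: (7.92+3.52)/2 × 3 = 17.16
  [9.5→10]: (3.52+3.07)/2 × 0.5 = 1.6475
  [10→10.25]: (3.07+2.87)/2 × 0.25 = 0.7425
  Sum = 167.41 µg/mL·h

AUC = 167 µg/mL·h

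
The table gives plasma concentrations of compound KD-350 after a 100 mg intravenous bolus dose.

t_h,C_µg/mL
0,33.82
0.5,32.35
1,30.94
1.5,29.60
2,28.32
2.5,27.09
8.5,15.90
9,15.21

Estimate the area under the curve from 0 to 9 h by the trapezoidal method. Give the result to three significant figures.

Trapezoidal AUC_0→9:
  [0→0.5]: (33.82+32.35)/2 × 0.5 = 16.5425
  [0.5→1]: (32.35+30.94)/2 × 0.5 = 15.8225
  [1→1.5]: (30.94+29.60)/2 × 0.5 = 15.135
  [1.5→2]: (29.60+28.32)/2 × 0.5 = 14.48
  [2→2.5]: (28.32+27.09)/2 × 0.5 = 13.8525
  [2.5→8.5]: (27.09+15.90)/2 × 6 = 128.97
  [8.5→9]: (15.90+15.21)/2 × 0.5 = 7.7775
  Sum = 212.58 µg/mL·h

AUC = 213 µg/mL·h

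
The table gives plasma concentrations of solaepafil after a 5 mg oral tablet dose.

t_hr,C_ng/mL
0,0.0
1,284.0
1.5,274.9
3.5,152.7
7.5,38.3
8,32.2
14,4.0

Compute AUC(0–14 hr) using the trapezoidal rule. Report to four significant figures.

Trapezoidal AUC_0→14:
  [0→1]: (0.0+284.0)/2 × 1 = 142.0
  [1→1.5]: (284.0+274.9)/2 × 0.5 = 139.725
  [1.5→3.5]: (274.9+152.7)/2 × 2 = 427.6
  [3.5→7.5]: (152.7+38.3)/2 × 4 = 382.0
  [7.5→8]: (38.3+32.2)/2 × 0.5 = 17.625
  [8→14]: (32.2+4.0)/2 × 6 = 108.6
  Sum = 1217.55 ng/mL·hr

AUC = 1218 ng/mL·hr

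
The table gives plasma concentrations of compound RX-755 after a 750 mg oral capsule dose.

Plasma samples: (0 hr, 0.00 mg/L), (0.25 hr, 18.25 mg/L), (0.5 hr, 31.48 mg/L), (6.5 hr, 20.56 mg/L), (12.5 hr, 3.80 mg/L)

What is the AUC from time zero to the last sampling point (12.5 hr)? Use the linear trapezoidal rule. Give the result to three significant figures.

Trapezoidal AUC_0→12.5:
  [0→0.25]: (0.00+18.25)/2 × 0.25 = 2.28125
  [0.25→0.5]: (18.25+31.48)/2 × 0.25 = 6.21625
  [0.5→6.5]: (31.48+20.56)/2 × 6 = 156.12
  [6.5→12.5]: (20.56+3.80)/2 × 6 = 73.08
  Sum = 237.6975 mg/L·hr

AUC = 238 mg/L·hr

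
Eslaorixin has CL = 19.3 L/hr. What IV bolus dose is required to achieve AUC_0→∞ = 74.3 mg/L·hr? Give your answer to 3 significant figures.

Dose = 1430 mg

Dose_iv = CL × AUC_0→∞
     = 19.3 × 74.3 = 1433.99 mg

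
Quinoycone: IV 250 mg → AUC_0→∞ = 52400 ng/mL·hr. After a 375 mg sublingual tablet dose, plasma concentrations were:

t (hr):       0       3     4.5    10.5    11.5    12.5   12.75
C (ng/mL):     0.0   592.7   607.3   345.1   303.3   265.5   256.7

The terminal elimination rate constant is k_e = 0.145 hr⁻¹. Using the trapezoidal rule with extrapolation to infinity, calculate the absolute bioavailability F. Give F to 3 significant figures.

Trapezoidal AUC_0→12.75 (sublingual tablet):
  [0→3]: (0.0+592.7)/2 × 3 = 889.05
  [3→4.5]: (592.7+607.3)/2 × 1.5 = 900.0
  [4.5→10.5]: (607.3+345.1)/2 × 6 = 2857.2
  [10.5→11.5]: (345.1+303.3)/2 × 1 = 324.2
  [11.5→12.5]: (303.3+265.5)/2 × 1 = 284.4
  [12.5→12.75]: (265.5+256.7)/2 × 0.25 = 65.275
  Sum = 5320.125 ng/mL·hr
Tail: C_last/k_e = 256.7/0.145 = 1770.345
AUC_0→∞ (sublingual tablet) = 5320.125 + 1770.345 = 7090.47 ng/mL·hr
F = (AUC_ev/D_ev)/(AUC_iv/D_iv) = (7090.47/375)/(52400/250) = 18.90792/209.6 = 0.0902

F = 0.0902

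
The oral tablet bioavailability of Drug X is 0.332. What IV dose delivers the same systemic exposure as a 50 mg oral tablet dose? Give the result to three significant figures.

Systemic exposure from an extravascular dose = F × D_ev, so the equivalent IV dose is F × D_ev.
D_iv = F × D_ev = 0.332 × 50 = 16.6 mg

D_iv = 16.6 mg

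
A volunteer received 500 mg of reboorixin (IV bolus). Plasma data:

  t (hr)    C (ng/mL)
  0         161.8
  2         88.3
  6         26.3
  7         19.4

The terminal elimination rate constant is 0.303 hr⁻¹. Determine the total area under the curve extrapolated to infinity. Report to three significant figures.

Trapezoidal AUC_0→7:
  [0→2]: (161.8+88.3)/2 × 2 = 250.1
  [2→6]: (88.3+26.3)/2 × 4 = 229.2
  [6→7]: (26.3+19.4)/2 × 1 = 22.85
  Sum = 502.15 ng/mL·hr
Extrapolated tail: C_last / k_e = 19.4 / 0.303 = 64.026
AUC_0→∞ = 502.15 + 64.026 = 566.176 ng/mL·hr

AUC = 566 ng/mL·hr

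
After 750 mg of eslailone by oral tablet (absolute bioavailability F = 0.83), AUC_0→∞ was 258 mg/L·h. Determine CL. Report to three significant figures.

CL = 2.41 L/h

CL = F × Dose / AUC_0→∞
   = 0.83 × 750 / 258 = 2.41279 L/h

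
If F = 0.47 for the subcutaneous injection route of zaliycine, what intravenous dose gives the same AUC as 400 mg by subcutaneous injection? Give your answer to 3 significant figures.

D_iv = 188 mg

Systemic exposure from an extravascular dose = F × D_ev, so the equivalent IV dose is F × D_ev.
D_iv = F × D_ev = 0.47 × 400 = 188 mg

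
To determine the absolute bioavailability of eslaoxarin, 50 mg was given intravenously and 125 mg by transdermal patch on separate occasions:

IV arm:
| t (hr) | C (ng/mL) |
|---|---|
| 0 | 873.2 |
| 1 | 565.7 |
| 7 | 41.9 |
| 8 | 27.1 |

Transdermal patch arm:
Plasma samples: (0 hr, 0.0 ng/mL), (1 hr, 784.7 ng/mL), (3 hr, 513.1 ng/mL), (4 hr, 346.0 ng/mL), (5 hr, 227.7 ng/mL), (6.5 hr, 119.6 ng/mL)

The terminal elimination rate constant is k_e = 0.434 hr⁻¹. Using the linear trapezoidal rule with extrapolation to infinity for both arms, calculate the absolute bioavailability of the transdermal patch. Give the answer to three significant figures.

Trapezoidal AUC_0→8 (IV):
  [0→1]: (873.2+565.7)/2 × 1 = 719.45
  [1→7]: (565.7+41.9)/2 × 6 = 1822.8
  [7→8]: (41.9+27.1)/2 × 1 = 34.5
  Sum = 2576.75 ng/mL·hr
IV tail: 27.1/0.434 = 62.442; AUC_iv,0→∞ = 2576.75 + 62.442 = 2639.192 ng/mL·hr
Trapezoidal AUC_0→6.5 (transdermal patch):
  [0→1]: (0.0+784.7)/2 × 1 = 392.35
  [1→3]: (784.7+513.1)/2 × 2 = 1297.8
  [3→4]: (513.1+346.0)/2 × 1 = 429.55
  [4→5]: (346.0+227.7)/2 × 1 = 286.85
  [5→6.5]: (227.7+119.6)/2 × 1.5 = 260.475
  Sum = 2667.025 ng/mL·hr
transdermal patch tail: 119.6/0.434 = 275.576; AUC_ev,0→∞ = 2667.025 + 275.576 = 2942.601 ng/mL·hr
F = (AUC_ev/D_ev)/(AUC_iv/D_iv) = (2942.601/125)/(2639.192/50) = 23.540808/52.78384 = 0.4460

F = 0.446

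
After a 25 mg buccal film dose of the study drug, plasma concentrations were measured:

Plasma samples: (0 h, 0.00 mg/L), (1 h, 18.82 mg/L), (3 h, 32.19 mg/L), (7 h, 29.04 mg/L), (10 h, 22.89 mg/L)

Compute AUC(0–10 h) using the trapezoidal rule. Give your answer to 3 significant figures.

Trapezoidal AUC_0→10:
  [0→1]: (0.00+18.82)/2 × 1 = 9.41
  [1→3]: (18.82+32.19)/2 × 2 = 51.01
  [3→7]: (32.19+29.04)/2 × 4 = 122.46
  [7→10]: (29.04+22.89)/2 × 3 = 77.895
  Sum = 260.775 mg/L·h

AUC = 261 mg/L·h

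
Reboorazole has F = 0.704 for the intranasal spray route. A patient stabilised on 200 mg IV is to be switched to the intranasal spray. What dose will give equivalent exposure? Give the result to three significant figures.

For equal systemic exposure: F × D_ev = D_iv
D_ev = D_iv / F = 200 / 0.704 = 284.091 mg

D_intranasal = 284 mg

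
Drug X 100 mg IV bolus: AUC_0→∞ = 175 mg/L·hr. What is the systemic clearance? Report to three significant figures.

CL = 0.571 L/hr

CL = Dose_iv / AUC_0→∞
   = 100 / 175 = 0.571429 L/hr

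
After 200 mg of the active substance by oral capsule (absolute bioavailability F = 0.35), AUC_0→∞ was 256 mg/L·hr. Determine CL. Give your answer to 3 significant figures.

CL = F × Dose / AUC_0→∞
   = 0.35 × 200 / 256 = 0.2734375 L/hr

CL = 0.273 L/hr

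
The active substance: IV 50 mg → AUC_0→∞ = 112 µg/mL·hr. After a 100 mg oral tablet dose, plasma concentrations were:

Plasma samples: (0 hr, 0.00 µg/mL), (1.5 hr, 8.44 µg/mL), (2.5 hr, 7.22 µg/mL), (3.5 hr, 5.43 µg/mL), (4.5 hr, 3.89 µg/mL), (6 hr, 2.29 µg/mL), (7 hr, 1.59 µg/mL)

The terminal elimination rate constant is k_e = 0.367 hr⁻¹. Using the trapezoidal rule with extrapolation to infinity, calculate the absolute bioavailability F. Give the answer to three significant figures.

F = 0.161

Trapezoidal AUC_0→7 (oral tablet):
  [0→1.5]: (0.00+8.44)/2 × 1.5 = 6.33
  [1.5→2.5]: (8.44+7.22)/2 × 1 = 7.83
  [2.5→3.5]: (7.22+5.43)/2 × 1 = 6.325
  [3.5→4.5]: (5.43+3.89)/2 × 1 = 4.66
  [4.5→6]: (3.89+2.29)/2 × 1.5 = 4.635
  [6→7]: (2.29+1.59)/2 × 1 = 1.94
  Sum = 31.72 µg/mL·hr
Tail: C_last/k_e = 1.59/0.367 = 4.332
AUC_0→∞ (oral tablet) = 31.72 + 4.332 = 36.052 µg/mL·hr
F = (AUC_ev/D_ev)/(AUC_iv/D_iv) = (36.052/100)/(112/50) = 0.36052/2.24 = 0.1609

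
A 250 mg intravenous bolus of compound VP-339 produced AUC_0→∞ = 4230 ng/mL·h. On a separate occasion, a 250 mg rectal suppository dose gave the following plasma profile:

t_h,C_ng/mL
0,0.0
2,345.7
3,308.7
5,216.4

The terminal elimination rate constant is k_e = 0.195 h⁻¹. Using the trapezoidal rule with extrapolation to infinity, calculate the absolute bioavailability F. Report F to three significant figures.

Trapezoidal AUC_0→5 (rectal suppository):
  [0→2]: (0.0+345.7)/2 × 2 = 345.7
  [2→3]: (345.7+308.7)/2 × 1 = 327.2
  [3→5]: (308.7+216.4)/2 × 2 = 525.1
  Sum = 1198.0 ng/mL·h
Tail: C_last/k_e = 216.4/0.195 = 1109.744
AUC_0→∞ (rectal suppository) = 1198.0 + 1109.744 = 2307.744 ng/mL·h
F = (AUC_ev/D_ev)/(AUC_iv/D_iv) = (2307.744/250)/(4230/250) = 9.230976/16.92 = 0.5456

F = 0.546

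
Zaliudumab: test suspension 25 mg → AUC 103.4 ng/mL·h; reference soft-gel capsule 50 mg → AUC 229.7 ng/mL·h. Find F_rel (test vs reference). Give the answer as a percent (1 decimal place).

F_rel = (AUC_test/D_test) / (AUC_ref/D_ref)
      = (103.4/25) / (229.7/50)
      = 4.136 / 4.594 = 0.9003 = 90.03%

F_rel = 90.0%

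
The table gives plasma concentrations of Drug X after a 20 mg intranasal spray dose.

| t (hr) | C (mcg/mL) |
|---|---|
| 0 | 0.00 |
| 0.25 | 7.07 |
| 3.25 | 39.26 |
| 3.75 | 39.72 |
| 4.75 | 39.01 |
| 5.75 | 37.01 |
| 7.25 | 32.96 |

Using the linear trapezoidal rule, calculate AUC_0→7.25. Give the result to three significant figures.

AUC = 220 mcg/mL·hr

Trapezoidal AUC_0→7.25:
  [0→0.25]: (0.00+7.07)/2 × 0.25 = 0.88375
  [0.25→3.25]: (7.07+39.26)/2 × 3 = 69.495
  [3.25→3.75]: (39.26+39.72)/2 × 0.5 = 19.745
  [3.75→4.75]: (39.72+39.01)/2 × 1 = 39.365
  [4.75→5.75]: (39.01+37.01)/2 × 1 = 38.01
  [5.75→7.25]: (37.01+32.96)/2 × 1.5 = 52.4775
  Sum = 219.97625 mcg/mL·hr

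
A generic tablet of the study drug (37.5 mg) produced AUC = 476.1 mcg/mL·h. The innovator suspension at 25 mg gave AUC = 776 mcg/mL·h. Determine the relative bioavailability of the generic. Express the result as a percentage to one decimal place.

F_rel = 40.9%

F_rel = (AUC_test/D_test) / (AUC_ref/D_ref)
      = (476.1/37.5) / (776/25)
      = 12.696 / 31.04 = 0.4090 = 40.90%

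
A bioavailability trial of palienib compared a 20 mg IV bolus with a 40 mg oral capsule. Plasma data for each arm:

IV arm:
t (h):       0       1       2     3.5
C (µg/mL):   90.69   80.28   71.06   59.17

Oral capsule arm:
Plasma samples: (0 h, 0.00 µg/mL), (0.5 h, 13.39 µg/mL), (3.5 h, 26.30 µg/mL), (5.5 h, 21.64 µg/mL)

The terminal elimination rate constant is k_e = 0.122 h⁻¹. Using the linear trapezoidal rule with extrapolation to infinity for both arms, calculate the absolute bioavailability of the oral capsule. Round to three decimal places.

Trapezoidal AUC_0→3.5 (IV):
  [0→1]: (90.69+80.28)/2 × 1 = 85.485
  [1→2]: (80.28+71.06)/2 × 1 = 75.67
  [2→3.5]: (71.06+59.17)/2 × 1.5 = 97.6725
  Sum = 258.8275 µg/mL·h
IV tail: 59.17/0.122 = 485.000; AUC_iv,0→∞ = 258.8275 + 485.000 = 743.8275 µg/mL·h
Trapezoidal AUC_0→5.5 (oral capsule):
  [0→0.5]: (0.00+13.39)/2 × 0.5 = 3.3475
  [0.5→3.5]: (13.39+26.30)/2 × 3 = 59.535
  [3.5→5.5]: (26.30+21.64)/2 × 2 = 47.94
  Sum = 110.8225 µg/mL·h
oral capsule tail: 21.64/0.122 = 177.377; AUC_ev,0→∞ = 110.8225 + 177.377 = 288.1995 µg/mL·h
F = (AUC_ev/D_ev)/(AUC_iv/D_iv) = (288.1995/40)/(743.8275/20) = 7.2049875/37.191375 = 0.1937

F = 0.194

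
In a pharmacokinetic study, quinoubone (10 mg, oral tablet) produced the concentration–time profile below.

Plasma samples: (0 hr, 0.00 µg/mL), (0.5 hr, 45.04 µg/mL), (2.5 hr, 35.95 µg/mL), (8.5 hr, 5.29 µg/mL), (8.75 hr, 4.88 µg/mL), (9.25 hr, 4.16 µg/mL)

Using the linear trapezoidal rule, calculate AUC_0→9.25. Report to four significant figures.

Trapezoidal AUC_0→9.25:
  [0→0.5]: (0.00+45.04)/2 × 0.5 = 11.26
  [0.5→2.5]: (45.04+35.95)/2 × 2 = 80.99
  [2.5→8.5]: (35.95+5.29)/2 × 6 = 123.72
  [8.5→8.75]: (5.29+4.88)/2 × 0.25 = 1.27125
  [8.75→9.25]: (4.88+4.16)/2 × 0.5 = 2.26
  Sum = 219.50125 µg/mL·hr

AUC = 219.5 µg/mL·hr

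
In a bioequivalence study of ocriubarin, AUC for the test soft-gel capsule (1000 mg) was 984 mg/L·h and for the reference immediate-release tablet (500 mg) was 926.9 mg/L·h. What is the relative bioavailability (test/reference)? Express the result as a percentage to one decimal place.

F_rel = (AUC_test/D_test) / (AUC_ref/D_ref)
      = (984/1000) / (926.9/500)
      = 0.984 / 1.8538 = 0.5308 = 53.08%

F_rel = 53.1%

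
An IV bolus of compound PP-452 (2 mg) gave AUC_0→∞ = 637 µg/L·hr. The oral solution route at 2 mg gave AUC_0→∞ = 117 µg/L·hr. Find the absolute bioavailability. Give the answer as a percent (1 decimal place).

F = (AUC_ev / D_ev) / (AUC_iv / D_iv)
  = (117/2) / (637/2)
  = 58.5 / 318.5 = 0.1837
  = 18.37%

F = 18.4%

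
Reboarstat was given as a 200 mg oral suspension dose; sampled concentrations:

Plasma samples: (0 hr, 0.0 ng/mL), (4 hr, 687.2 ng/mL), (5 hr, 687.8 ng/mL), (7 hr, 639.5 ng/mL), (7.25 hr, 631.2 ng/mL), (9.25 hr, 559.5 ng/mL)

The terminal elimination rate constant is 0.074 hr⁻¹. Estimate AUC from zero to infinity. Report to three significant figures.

Trapezoidal AUC_0→9.25:
  [0→4]: (0.0+687.2)/2 × 4 = 1374.4
  [4→5]: (687.2+687.8)/2 × 1 = 687.5
  [5→7]: (687.8+639.5)/2 × 2 = 1327.3
  [7→7.25]: (639.5+631.2)/2 × 0.25 = 158.8375
  [7.25→9.25]: (631.2+559.5)/2 × 2 = 1190.7
  Sum = 4738.7375 ng/mL·hr
Extrapolated tail: C_last / k_e = 559.5 / 0.074 = 7560.811
AUC_0→∞ = 4738.7375 + 7560.811 = 12299.5485 ng/mL·hr

AUC = 12300 ng/mL·hr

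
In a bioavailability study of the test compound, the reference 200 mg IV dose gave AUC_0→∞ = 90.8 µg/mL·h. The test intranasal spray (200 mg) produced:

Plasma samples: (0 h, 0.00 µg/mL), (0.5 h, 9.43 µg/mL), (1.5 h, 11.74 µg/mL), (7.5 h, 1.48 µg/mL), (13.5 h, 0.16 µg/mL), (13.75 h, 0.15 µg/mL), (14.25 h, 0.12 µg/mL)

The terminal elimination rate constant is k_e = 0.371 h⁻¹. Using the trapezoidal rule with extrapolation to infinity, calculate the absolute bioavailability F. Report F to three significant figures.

Trapezoidal AUC_0→14.25 (intranasal spray):
  [0→0.5]: (0.00+9.43)/2 × 0.5 = 2.3575
  [0.5→1.5]: (9.43+11.74)/2 × 1 = 10.585
  [1.5→7.5]: (11.74+1.48)/2 × 6 = 39.66
  [7.5→13.5]: (1.48+0.16)/2 × 6 = 4.92
  [13.5→13.75]: (0.16+0.15)/2 × 0.25 = 0.03875
  [13.75→14.25]: (0.15+0.12)/2 × 0.5 = 0.0675
  Sum = 57.62875 µg/mL·h
Tail: C_last/k_e = 0.12/0.371 = 0.323
AUC_0→∞ (intranasal spray) = 57.62875 + 0.323 = 57.95175 µg/mL·h
F = (AUC_ev/D_ev)/(AUC_iv/D_iv) = (57.95175/200)/(90.8/200) = 0.28975875/0.454 = 0.6382

F = 0.638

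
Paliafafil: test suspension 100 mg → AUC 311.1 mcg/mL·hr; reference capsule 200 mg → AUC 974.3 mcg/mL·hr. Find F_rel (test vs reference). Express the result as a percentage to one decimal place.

F_rel = (AUC_test/D_test) / (AUC_ref/D_ref)
      = (311.1/100) / (974.3/200)
      = 3.111 / 4.8715 = 0.6386 = 63.86%

F_rel = 63.9%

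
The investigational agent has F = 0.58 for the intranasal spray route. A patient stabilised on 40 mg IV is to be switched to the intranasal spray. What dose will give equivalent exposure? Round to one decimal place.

For equal systemic exposure: F × D_ev = D_iv
D_ev = D_iv / F = 40 / 0.58 = 68.9655 mg

D_intranasal = 69.0 mg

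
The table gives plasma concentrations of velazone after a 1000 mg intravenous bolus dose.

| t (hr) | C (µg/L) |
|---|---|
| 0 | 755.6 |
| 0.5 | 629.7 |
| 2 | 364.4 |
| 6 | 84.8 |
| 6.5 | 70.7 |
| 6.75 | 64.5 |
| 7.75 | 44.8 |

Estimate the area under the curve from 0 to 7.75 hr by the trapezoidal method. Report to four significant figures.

AUC = 2101 µg/L·hr

Trapezoidal AUC_0→7.75:
  [0→0.5]: (755.6+629.7)/2 × 0.5 = 346.325
  [0.5→2]: (629.7+364.4)/2 × 1.5 = 745.575
  [2→6]: (364.4+84.8)/2 × 4 = 898.4
  [6→6.5]: (84.8+70.7)/2 × 0.5 = 38.875
  [6.5→6.75]: (70.7+64.5)/2 × 0.25 = 16.9
  [6.75→7.75]: (64.5+44.8)/2 × 1 = 54.65
  Sum = 2100.725 µg/L·hr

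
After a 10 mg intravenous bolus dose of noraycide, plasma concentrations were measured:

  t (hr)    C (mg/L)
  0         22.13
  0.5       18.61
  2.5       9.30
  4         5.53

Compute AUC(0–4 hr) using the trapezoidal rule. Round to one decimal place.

Trapezoidal AUC_0→4:
  [0→0.5]: (22.13+18.61)/2 × 0.5 = 10.185
  [0.5→2.5]: (18.61+9.30)/2 × 2 = 27.91
  [2.5→4]: (9.30+5.53)/2 × 1.5 = 11.1225
  Sum = 49.2175 mg/L·hr

AUC = 49.2 mg/L·hr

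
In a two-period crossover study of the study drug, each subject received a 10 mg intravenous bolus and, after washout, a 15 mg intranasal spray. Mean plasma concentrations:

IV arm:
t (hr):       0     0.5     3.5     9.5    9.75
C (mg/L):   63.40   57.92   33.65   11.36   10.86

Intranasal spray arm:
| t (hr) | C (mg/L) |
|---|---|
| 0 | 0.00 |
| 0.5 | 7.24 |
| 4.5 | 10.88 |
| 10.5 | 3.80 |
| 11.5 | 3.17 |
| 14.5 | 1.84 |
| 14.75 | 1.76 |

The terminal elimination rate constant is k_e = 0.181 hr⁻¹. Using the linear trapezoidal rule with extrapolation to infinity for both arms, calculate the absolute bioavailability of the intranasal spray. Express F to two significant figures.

F = 0.19

Trapezoidal AUC_0→9.75 (IV):
  [0→0.5]: (63.40+57.92)/2 × 0.5 = 30.33
  [0.5→3.5]: (57.92+33.65)/2 × 3 = 137.355
  [3.5→9.5]: (33.65+11.36)/2 × 6 = 135.03
  [9.5→9.75]: (11.36+10.86)/2 × 0.25 = 2.7775
  Sum = 305.4925 mg/L·hr
IV tail: 10.86/0.181 = 60.000; AUC_iv,0→∞ = 305.4925 + 60.000 = 365.4925 mg/L·hr
Trapezoidal AUC_0→14.75 (intranasal spray):
  [0→0.5]: (0.00+7.24)/2 × 0.5 = 1.81
  [0.5→4.5]: (7.24+10.88)/2 × 4 = 36.24
  [4.5→10.5]: (10.88+3.80)/2 × 6 = 44.04
  [10.5→11.5]: (3.80+3.17)/2 × 1 = 3.485
  [11.5→14.5]: (3.17+1.84)/2 × 3 = 7.515
  [14.5→14.75]: (1.84+1.76)/2 × 0.25 = 0.45
  Sum = 93.54 mg/L·hr
intranasal spray tail: 1.76/0.181 = 9.724; AUC_ev,0→∞ = 93.54 + 9.724 = 103.264 mg/L·hr
F = (AUC_ev/D_ev)/(AUC_iv/D_iv) = (103.264/15)/(365.4925/10) = 6.88427/36.54925 = 0.1884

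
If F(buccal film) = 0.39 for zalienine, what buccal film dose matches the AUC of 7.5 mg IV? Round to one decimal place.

For equal systemic exposure: F × D_ev = D_iv
D_ev = D_iv / F = 7.5 / 0.39 = 19.2308 mg

D_buccal = 19.2 mg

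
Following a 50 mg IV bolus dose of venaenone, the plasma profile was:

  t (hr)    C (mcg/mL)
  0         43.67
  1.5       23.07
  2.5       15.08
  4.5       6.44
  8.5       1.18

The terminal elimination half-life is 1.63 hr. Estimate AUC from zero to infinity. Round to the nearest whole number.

Trapezoidal AUC_0→8.5:
  [0→1.5]: (43.67+23.07)/2 × 1.5 = 50.055
  [1.5→2.5]: (23.07+15.08)/2 × 1 = 19.075
  [2.5→4.5]: (15.08+6.44)/2 × 2 = 21.52
  [4.5→8.5]: (6.44+1.18)/2 × 4 = 15.24
  Sum = 105.89 mcg/mL·hr
k_e = ln2 / t½ = 0.693147 / 1.63 = 0.4252 hr^-1
Extrapolated tail: C_last / k_e = 1.18 / 0.4252 = 2.775
AUC_0→∞ = 105.89 + 2.775 = 108.665 mcg/mL·hr

AUC = 109 mcg/mL·hr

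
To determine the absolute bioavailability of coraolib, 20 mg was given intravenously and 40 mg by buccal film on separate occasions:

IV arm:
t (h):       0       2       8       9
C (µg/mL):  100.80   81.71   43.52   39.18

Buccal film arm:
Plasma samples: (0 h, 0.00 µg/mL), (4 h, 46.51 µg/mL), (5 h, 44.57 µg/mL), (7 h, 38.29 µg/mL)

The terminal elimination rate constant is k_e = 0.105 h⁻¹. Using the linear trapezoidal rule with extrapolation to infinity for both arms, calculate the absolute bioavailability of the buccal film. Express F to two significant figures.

F = 0.30

Trapezoidal AUC_0→9 (IV):
  [0→2]: (100.80+81.71)/2 × 2 = 182.51
  [2→8]: (81.71+43.52)/2 × 6 = 375.69
  [8→9]: (43.52+39.18)/2 × 1 = 41.35
  Sum = 599.55 µg/mL·h
IV tail: 39.18/0.105 = 373.143; AUC_iv,0→∞ = 599.55 + 373.143 = 972.693 µg/mL·h
Trapezoidal AUC_0→7 (buccal film):
  [0→4]: (0.00+46.51)/2 × 4 = 93.02
  [4→5]: (46.51+44.57)/2 × 1 = 45.54
  [5→7]: (44.57+38.29)/2 × 2 = 82.86
  Sum = 221.42 µg/mL·h
buccal film tail: 38.29/0.105 = 364.667; AUC_ev,0→∞ = 221.42 + 364.667 = 586.087 µg/mL·h
F = (AUC_ev/D_ev)/(AUC_iv/D_iv) = (586.087/40)/(972.693/20) = 14.652175/48.63465 = 0.3013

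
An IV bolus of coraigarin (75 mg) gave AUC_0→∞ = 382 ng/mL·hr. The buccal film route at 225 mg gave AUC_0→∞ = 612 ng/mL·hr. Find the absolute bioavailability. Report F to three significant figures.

F = 0.534

F = (AUC_ev / D_ev) / (AUC_iv / D_iv)
  = (612/225) / (382/75)
  = 2.72 / 5.09333 = 0.5340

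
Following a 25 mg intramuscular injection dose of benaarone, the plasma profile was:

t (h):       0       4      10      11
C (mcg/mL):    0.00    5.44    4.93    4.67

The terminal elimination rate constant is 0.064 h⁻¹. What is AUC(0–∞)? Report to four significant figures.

Trapezoidal AUC_0→11:
  [0→4]: (0.00+5.44)/2 × 4 = 10.88
  [4→10]: (5.44+4.93)/2 × 6 = 31.11
  [10→11]: (4.93+4.67)/2 × 1 = 4.8
  Sum = 46.79 mcg/mL·h
Extrapolated tail: C_last / k_e = 4.67 / 0.064 = 72.969
AUC_0→∞ = 46.79 + 72.969 = 119.759 mcg/mL·h

AUC = 119.8 mcg/mL·h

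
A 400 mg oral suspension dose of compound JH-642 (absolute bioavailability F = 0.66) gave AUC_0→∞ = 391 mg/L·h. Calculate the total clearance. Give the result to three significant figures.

CL = F × Dose / AUC_0→∞
   = 0.66 × 400 / 391 = 0.675192 L/h

CL = 0.675 L/h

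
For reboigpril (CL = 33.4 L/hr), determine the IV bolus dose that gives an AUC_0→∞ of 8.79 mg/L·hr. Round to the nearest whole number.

Dose = 294 mg

Dose_iv = CL × AUC_0→∞
     = 33.4 × 8.79 = 293.586 mg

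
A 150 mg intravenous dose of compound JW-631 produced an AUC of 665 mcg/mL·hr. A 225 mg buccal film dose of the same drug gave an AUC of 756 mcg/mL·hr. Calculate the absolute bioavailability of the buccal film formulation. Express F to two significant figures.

F = 0.76

F = (AUC_ev / D_ev) / (AUC_iv / D_iv)
  = (756/225) / (665/150)
  = 3.36 / 4.43333 = 0.7579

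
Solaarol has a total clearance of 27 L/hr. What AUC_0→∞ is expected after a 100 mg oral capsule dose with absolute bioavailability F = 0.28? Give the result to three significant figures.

AUC_0→∞ = F × Dose / CL
        = 0.28 × 100 / 27 = 1.03704 mg/L·hr

AUC = 1.04 mg/L·hr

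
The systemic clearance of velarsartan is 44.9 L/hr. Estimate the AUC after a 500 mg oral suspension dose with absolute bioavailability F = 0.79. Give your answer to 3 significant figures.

AUC = 8.80 mg/L·hr

AUC_0→∞ = F × Dose / CL
        = 0.79 × 500 / 44.9 = 8.79733 mg/L·hr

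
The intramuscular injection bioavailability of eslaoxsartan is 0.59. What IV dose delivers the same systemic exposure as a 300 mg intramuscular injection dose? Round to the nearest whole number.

Systemic exposure from an extravascular dose = F × D_ev, so the equivalent IV dose is F × D_ev.
D_iv = F × D_ev = 0.59 × 300 = 177 mg

D_iv = 177 mg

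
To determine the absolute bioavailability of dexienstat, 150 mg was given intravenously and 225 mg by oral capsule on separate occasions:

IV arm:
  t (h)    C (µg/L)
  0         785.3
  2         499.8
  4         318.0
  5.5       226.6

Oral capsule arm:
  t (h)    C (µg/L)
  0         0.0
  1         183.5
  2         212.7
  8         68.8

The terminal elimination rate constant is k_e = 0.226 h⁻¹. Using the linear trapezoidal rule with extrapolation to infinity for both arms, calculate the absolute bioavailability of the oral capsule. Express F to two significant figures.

F = 0.27

Trapezoidal AUC_0→5.5 (IV):
  [0→2]: (785.3+499.8)/2 × 2 = 1285.1
  [2→4]: (499.8+318.0)/2 × 2 = 817.8
  [4→5.5]: (318.0+226.6)/2 × 1.5 = 408.45
  Sum = 2511.35 µg/L·h
IV tail: 226.6/0.226 = 1002.655; AUC_iv,0→∞ = 2511.35 + 1002.655 = 3514.005 µg/L·h
Trapezoidal AUC_0→8 (oral capsule):
  [0→1]: (0.0+183.5)/2 × 1 = 91.75
  [1→2]: (183.5+212.7)/2 × 1 = 198.1
  [2→8]: (212.7+68.8)/2 × 6 = 844.5
  Sum = 1134.35 µg/L·h
oral capsule tail: 68.8/0.226 = 304.425; AUC_ev,0→∞ = 1134.35 + 304.425 = 1438.775 µg/L·h
F = (AUC_ev/D_ev)/(AUC_iv/D_iv) = (1438.775/225)/(3514.005/150) = 6.39456/23.4267 = 0.2730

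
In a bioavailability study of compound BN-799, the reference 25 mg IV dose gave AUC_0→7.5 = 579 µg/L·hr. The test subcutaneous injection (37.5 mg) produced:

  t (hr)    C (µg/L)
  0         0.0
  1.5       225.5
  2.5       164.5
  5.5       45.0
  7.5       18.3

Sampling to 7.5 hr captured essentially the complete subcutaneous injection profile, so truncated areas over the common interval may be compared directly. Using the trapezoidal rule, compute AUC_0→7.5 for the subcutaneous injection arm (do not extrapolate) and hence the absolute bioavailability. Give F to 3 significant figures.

Trapezoidal AUC_0→7.5 (subcutaneous injection):
  [0→1.5]: (0.0+225.5)/2 × 1.5 = 169.125
  [1.5→2.5]: (225.5+164.5)/2 × 1 = 195.0
  [2.5→5.5]: (164.5+45.0)/2 × 3 = 314.25
  [5.5→7.5]: (45.0+18.3)/2 × 2 = 63.3
  Sum = 741.675 µg/L·hr
F = (AUC_ev/D_ev)/(AUC_iv/D_iv) = (741.675/37.5)/(579/25) = 19.778/23.16 = 0.8540

F = 0.854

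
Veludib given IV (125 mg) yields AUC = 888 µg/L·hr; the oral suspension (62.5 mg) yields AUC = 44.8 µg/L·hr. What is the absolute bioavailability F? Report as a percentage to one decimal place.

F = (AUC_ev / D_ev) / (AUC_iv / D_iv)
  = (44.8/62.5) / (888/125)
  = 0.7168 / 7.104 = 0.1009
  = 10.09%

F = 10.1%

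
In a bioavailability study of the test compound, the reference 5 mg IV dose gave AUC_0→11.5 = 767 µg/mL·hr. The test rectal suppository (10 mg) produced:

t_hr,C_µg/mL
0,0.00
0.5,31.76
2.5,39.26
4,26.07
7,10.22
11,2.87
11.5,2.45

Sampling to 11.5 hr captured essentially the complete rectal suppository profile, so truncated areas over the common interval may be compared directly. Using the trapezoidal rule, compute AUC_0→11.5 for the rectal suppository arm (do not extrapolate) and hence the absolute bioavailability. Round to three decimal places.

Trapezoidal AUC_0→11.5 (rectal suppository):
  [0→0.5]: (0.00+31.76)/2 × 0.5 = 7.94
  [0.5→2.5]: (31.76+39.26)/2 × 2 = 71.02
  [2.5→4]: (39.26+26.07)/2 × 1.5 = 48.9975
  [4→7]: (26.07+10.22)/2 × 3 = 54.435
  [7→11]: (10.22+2.87)/2 × 4 = 26.18
  [11→11.5]: (2.87+2.45)/2 × 0.5 = 1.33
  Sum = 209.9025 µg/mL·hr
F = (AUC_ev/D_ev)/(AUC_iv/D_iv) = (209.9025/10)/(767/5) = 20.99025/153.4 = 0.1368

F = 0.137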